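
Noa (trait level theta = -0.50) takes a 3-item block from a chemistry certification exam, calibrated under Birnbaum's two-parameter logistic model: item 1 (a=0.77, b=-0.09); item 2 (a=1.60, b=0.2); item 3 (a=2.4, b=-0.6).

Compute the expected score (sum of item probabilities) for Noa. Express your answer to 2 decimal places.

P(theta) = 1 / (1 + exp(−a(theta − b)))
P_1 = 1/(1+e^{0.3157}) = 0.4217
P_2 = 1/(1+e^{1.1200}) = 0.2460
P_3 = 1/(1+e^{-0.2400}) = 0.5597
E[score] = 0.4217 + 0.2460 + 0.5597 = 1.2274

1.23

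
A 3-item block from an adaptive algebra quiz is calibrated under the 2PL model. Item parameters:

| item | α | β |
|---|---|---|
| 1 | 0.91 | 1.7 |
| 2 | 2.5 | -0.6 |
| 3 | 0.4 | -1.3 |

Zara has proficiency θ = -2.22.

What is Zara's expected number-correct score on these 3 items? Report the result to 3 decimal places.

P(θ) = 1 / (1 + exp(−α(θ − β)))
P_1 = 1/(1+e^{3.5672}) = 0.0275
P_2 = 1/(1+e^{4.0500}) = 0.0171
P_3 = 1/(1+e^{0.3680}) = 0.4090
E[score] = 0.0275 + 0.0171 + 0.4090 = 0.4536

0.454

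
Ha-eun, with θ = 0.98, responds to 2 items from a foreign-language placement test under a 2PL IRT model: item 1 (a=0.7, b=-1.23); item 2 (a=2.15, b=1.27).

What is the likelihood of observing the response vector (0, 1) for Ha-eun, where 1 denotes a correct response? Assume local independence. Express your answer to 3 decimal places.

P(θ) = 1 / (1 + exp(−a(θ − b)))
P_1 = 1/(1+e^{-1.5470}) = 0.8245
P_2 = 1/(1+e^{0.6235}) = 0.3490
L = (1−P_1) × P_2 = 0.1755 × 0.3490 = 0.06125

0.061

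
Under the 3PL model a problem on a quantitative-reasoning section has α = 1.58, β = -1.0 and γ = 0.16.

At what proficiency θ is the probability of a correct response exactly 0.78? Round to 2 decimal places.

-0.34

P(θ) = γ + (1 − γ) · 1 / (1 + exp(−α(θ − β)))
Remove guessing floor: (0.78 − 0.16)/(1 − 0.16) = 0.7381
logit = ln(0.7381/0.2619) = 1.0361
θ = β + logit/(α) = -1.0 + 1.0361/1.5800 = -0.3442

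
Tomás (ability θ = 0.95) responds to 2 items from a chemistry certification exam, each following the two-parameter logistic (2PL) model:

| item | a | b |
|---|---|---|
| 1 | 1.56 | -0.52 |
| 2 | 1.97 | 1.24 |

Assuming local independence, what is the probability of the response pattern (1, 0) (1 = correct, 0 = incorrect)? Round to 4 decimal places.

0.5805

P(θ) = 1 / (1 + exp(−a(θ − b)))
P_1 = 1/(1+e^{-2.2932}) = 0.9083
P_2 = 1/(1+e^{0.5713}) = 0.3609
L = P_1 × (1−P_2) = 0.9083 × 0.6391 = 0.58047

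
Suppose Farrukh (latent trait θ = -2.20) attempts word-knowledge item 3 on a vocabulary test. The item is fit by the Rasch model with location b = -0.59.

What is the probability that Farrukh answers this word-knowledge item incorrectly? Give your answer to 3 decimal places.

0.833

P(θ) = 1 / (1 + exp(−(θ − b)))
Exponent: (-2.20 − (-0.59)) = -1.6100
1/(1 + e^{1.6100}) = 0.1666
P = 0.1666
P(incorrect) = 1 − 0.1666 = 0.8334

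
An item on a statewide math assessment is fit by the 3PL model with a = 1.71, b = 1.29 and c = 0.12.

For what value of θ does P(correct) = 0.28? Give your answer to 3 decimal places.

0.410

P(θ) = c + (1 − c) · 1 / (1 + exp(−a(θ − b)))
Remove guessing floor: (0.28 − 0.12)/(1 − 0.12) = 0.1818
logit = ln(0.1818/0.8182) = -1.5041
θ = b + logit/(a) = 1.29 + (-1.5041)/1.7100 = 0.4104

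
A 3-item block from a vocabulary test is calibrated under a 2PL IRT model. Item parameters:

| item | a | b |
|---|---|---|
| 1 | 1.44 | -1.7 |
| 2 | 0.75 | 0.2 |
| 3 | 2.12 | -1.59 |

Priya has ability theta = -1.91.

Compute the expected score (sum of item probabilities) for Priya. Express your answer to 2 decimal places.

0.93

P(theta) = 1 / (1 + exp(−a(theta − b)))
P_1 = 1/(1+e^{0.3024}) = 0.4250
P_2 = 1/(1+e^{1.5825}) = 0.1704
P_3 = 1/(1+e^{0.6784}) = 0.3366
E[score] = 0.4250 + 0.1704 + 0.3366 = 0.9320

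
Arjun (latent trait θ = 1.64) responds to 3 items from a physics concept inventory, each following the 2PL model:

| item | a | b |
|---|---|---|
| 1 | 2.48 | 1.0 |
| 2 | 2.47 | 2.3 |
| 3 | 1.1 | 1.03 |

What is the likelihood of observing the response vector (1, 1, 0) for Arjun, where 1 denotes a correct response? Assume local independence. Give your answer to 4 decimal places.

0.0460

P(θ) = 1 / (1 + exp(−a(θ − b)))
P_1 = 1/(1+e^{-1.5872}) = 0.8302
P_2 = 1/(1+e^{1.6302}) = 0.1638
P_3 = 1/(1+e^{-0.6710}) = 0.6617
L = P_1 × P_2 × (1−P_3) = 0.8302 × 0.1638 × 0.3383 = 0.04600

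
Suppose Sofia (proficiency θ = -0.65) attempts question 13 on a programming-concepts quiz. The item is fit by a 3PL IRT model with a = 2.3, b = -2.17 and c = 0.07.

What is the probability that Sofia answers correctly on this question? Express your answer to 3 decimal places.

0.973

P(θ) = c + (1 − c) · 1 / (1 + exp(−a(θ − b)))
Exponent: 2.3 × (-0.65 − (-2.17)) = 3.4960
1/(1 + e^{-3.4960}) = 0.9706
P = 0.07 + 0.93 × 0.9706 = 0.9726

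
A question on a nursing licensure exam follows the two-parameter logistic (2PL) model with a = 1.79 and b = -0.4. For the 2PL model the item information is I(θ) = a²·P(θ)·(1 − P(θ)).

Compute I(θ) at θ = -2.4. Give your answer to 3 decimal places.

0.085

P = 1/(1+e^{3.5800}) = 0.0271
P(1−P) = 0.0271 × 0.9729 = 0.0264
I = a² × P(1−P) = 1.79² × 0.0264 = 0.08454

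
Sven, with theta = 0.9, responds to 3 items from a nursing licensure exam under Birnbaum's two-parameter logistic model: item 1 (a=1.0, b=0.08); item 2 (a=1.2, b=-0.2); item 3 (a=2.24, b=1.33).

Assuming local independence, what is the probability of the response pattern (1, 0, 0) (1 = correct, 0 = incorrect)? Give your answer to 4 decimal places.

0.1059

P(theta) = 1 / (1 + exp(−a(theta − b)))
P_1 = 1/(1+e^{-0.8200}) = 0.6942
P_2 = 1/(1+e^{-1.3200}) = 0.7892
P_3 = 1/(1+e^{0.9632}) = 0.2762
L = P_1 × (1−P_2) × (1−P_3) = 0.6942 × 0.2108 × 0.7238 = 0.10593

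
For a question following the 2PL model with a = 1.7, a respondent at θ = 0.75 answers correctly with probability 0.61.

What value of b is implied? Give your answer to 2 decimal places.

P(θ) = 1 / (1 + exp(−a(θ − b)))
logit(0.61) = ln(0.61/0.39) = 0.4473
b = θ − logit/(a) = 0.75 − 0.4473/1.7000 = 0.4869

0.49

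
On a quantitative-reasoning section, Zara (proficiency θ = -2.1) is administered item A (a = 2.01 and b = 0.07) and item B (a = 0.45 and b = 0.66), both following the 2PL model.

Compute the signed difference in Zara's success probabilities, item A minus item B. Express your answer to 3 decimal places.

-0.211

P(θ) = 1 / (1 + exp(−a(θ − b)))
P_A = 0.0126
P_B = 0.2241
P_A − P_B = -0.2115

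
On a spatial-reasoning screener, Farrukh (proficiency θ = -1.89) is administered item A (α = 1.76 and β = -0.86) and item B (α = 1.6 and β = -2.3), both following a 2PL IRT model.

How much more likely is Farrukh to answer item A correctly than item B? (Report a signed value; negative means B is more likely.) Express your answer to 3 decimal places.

-0.518

P(θ) = 1 / (1 + exp(−α(θ − β)))
P_A = 0.1403
P_B = 0.6584
P_A − P_B = -0.5181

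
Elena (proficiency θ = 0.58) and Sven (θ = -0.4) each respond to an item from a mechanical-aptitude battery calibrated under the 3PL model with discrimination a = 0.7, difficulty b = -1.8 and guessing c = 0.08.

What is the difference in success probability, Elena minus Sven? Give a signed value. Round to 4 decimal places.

0.1048

P(θ) = c + (1 − c) · 1 / (1 + exp(−a(θ − b)))
P(Elena) = 0.8538  [exponent 1.6660]
P(Sven) = 0.7489  [exponent 0.9800]
Difference = 0.8538 − 0.7489 = 0.1048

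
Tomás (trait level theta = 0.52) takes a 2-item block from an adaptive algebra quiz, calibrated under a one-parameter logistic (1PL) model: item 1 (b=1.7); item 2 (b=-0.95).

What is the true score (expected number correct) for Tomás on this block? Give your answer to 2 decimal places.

P(theta) = 1 / (1 + exp(−(theta − b)))
P_1 = 1/(1+e^{1.1800}) = 0.2351
P_2 = 1/(1+e^{-1.4700}) = 0.8131
E[score] = 0.2351 + 0.8131 = 1.0481

1.05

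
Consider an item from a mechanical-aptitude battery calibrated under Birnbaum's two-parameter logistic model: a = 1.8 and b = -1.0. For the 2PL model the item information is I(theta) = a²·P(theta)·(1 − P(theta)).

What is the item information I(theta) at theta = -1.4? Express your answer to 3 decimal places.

0.713

P = 1/(1+e^{0.7200}) = 0.3274
P(1−P) = 0.3274 × 0.6726 = 0.2202
I = a² × P(1−P) = 1.8² × 0.2202 = 0.71347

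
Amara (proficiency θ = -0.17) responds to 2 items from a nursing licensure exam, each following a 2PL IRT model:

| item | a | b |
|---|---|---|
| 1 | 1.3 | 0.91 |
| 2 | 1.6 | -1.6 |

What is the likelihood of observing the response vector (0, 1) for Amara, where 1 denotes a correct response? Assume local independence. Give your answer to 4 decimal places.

0.7289

P(θ) = 1 / (1 + exp(−a(θ − b)))
P_1 = 1/(1+e^{1.4040}) = 0.1972
P_2 = 1/(1+e^{-2.2880}) = 0.9079
L = (1−P_1) × P_2 = 0.8028 × 0.9079 = 0.72886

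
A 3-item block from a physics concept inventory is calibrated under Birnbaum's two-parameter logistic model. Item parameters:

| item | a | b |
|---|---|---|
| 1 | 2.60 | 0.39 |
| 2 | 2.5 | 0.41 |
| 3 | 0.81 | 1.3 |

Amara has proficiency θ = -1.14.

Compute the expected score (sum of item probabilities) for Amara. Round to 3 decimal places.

P(θ) = 1 / (1 + exp(−a(θ − b)))
P_1 = 1/(1+e^{3.9780}) = 0.0184
P_2 = 1/(1+e^{3.8750}) = 0.0203
P_3 = 1/(1+e^{1.9764}) = 0.1217
E[score] = 0.0184 + 0.0203 + 0.1217 = 0.1604

0.160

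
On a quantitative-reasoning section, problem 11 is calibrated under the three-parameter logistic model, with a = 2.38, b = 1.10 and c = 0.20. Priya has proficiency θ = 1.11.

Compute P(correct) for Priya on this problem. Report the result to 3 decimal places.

0.605

P(θ) = c + (1 − c) · 1 / (1 + exp(−a(θ − b)))
Exponent: 2.38 × (1.11 − 1.10) = 0.0238
1/(1 + e^{-0.0238}) = 0.5059
P = 0.20 + 0.80 × 0.5059 = 0.6048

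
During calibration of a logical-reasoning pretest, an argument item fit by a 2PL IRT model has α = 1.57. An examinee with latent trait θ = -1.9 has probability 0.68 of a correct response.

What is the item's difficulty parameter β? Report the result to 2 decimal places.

-2.38

P(θ) = 1 / (1 + exp(−α(θ − β)))
logit(0.68) = ln(0.68/0.32) = 0.7538
β = θ − logit/(α) = -1.9 − 0.7538/1.5700 = -2.3801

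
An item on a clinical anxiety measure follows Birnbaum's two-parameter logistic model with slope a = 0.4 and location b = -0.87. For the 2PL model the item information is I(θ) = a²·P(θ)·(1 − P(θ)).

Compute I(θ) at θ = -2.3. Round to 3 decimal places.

P = 1/(1+e^{0.5720}) = 0.3608
P(1−P) = 0.3608 × 0.6392 = 0.2306
I = a² × P(1−P) = 0.4² × 0.2306 = 0.03690

0.037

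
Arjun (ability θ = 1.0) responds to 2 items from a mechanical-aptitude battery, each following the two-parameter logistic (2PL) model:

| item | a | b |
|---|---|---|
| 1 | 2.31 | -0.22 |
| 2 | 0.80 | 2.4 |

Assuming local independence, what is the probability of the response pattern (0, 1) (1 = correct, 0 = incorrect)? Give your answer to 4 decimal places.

0.0139

P(θ) = 1 / (1 + exp(−a(θ − b)))
P_1 = 1/(1+e^{-2.8182}) = 0.9437
P_2 = 1/(1+e^{1.1200}) = 0.2460
L = (1−P_1) × P_2 = 0.0563 × 0.2460 = 0.01386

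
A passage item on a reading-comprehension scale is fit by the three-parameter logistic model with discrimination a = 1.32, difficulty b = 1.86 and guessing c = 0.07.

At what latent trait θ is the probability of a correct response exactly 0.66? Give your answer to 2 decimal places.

P(θ) = c + (1 − c) · 1 / (1 + exp(−a(θ − b)))
Remove guessing floor: (0.66 − 0.07)/(1 − 0.07) = 0.6344
logit = ln(0.6344/0.3656) = 0.5512
θ = b + logit/(a) = 1.86 + 0.5512/1.3200 = 2.2776

2.28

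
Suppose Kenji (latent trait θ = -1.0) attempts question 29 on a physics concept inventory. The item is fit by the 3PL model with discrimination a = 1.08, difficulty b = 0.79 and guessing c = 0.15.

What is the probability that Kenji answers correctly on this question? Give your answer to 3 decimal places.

0.257

P(θ) = c + (1 − c) · 1 / (1 + exp(−a(θ − b)))
Exponent: 1.08 × (-1.0 − 0.79) = -1.9332
1/(1 + e^{1.9332}) = 0.1264
P = 0.15 + 0.85 × 0.1264 = 0.2574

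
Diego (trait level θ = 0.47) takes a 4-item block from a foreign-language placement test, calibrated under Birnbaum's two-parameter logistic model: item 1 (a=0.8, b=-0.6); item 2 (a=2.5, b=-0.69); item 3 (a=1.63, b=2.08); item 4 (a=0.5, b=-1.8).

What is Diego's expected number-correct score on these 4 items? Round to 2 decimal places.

2.47

P(θ) = 1 / (1 + exp(−a(θ − b)))
P_1 = 1/(1+e^{-0.8560}) = 0.7018
P_2 = 1/(1+e^{-2.9000}) = 0.9478
P_3 = 1/(1+e^{2.6243}) = 0.0676
P_4 = 1/(1+e^{-1.1350}) = 0.7568
E[score] = 0.7018 + 0.9478 + 0.0676 + 0.7568 = 2.4740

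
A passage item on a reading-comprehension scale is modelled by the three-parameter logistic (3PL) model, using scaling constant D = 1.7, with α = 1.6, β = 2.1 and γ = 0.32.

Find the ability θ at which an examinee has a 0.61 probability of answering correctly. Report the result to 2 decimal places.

1.99

P(θ) = γ + (1 − γ) · 1 / (1 + exp(−D·α(θ − β)))
Remove guessing floor: (0.61 − 0.32)/(1 − 0.32) = 0.4265
logit = ln(0.4265/0.5735) = -0.2963
θ = β + logit/(1.7·α) = 2.1 + (-0.2963)/2.7200 = 1.9911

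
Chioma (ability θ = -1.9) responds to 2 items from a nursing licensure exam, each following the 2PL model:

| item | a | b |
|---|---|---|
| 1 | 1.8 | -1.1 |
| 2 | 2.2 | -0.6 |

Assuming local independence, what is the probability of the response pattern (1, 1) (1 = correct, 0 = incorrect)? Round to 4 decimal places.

0.0104

P(θ) = 1 / (1 + exp(−a(θ − b)))
P_1 = 1/(1+e^{1.4400}) = 0.1915
P_2 = 1/(1+e^{2.8600}) = 0.0542
L = P_1 × P_2 = 0.1915 × 0.0542 = 0.01038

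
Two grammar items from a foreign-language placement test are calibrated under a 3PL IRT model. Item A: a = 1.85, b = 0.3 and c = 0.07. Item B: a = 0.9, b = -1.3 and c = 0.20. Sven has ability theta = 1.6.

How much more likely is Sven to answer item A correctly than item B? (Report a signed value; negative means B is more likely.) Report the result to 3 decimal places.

P(theta) = c + (1 − c) · 1 / (1 + exp(−a(theta − b)))
P_A = 0.9230
P_B = 0.9452
P_A − P_B = -0.0222

-0.022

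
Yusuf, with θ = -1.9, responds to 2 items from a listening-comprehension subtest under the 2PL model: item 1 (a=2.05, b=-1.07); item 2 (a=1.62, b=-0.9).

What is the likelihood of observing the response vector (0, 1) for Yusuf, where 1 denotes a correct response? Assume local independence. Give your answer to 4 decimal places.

0.1397

P(θ) = 1 / (1 + exp(−a(θ − b)))
P_1 = 1/(1+e^{1.7015}) = 0.1543
P_2 = 1/(1+e^{1.6200}) = 0.1652
L = (1−P_1) × P_2 = 0.8457 × 0.1652 = 0.13972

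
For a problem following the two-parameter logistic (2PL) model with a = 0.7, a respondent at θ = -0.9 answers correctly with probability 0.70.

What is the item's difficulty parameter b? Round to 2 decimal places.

-2.11

P(θ) = 1 / (1 + exp(−a(θ − b)))
logit(0.70) = ln(0.70/0.30) = 0.8473
b = θ − logit/(a) = -0.9 − 0.8473/0.7000 = -2.1104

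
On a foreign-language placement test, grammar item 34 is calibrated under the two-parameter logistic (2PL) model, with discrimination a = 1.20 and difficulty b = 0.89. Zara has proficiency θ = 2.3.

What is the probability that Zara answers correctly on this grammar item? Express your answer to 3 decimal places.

P(θ) = 1 / (1 + exp(−a(θ − b)))
Exponent: 1.20 × (2.3 − 0.89) = 1.6920
1/(1 + e^{-1.6920}) = 0.8445

0.844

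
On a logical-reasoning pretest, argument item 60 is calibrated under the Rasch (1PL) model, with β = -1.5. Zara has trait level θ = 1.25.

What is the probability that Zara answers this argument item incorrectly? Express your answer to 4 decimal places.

0.0601

P(θ) = 1 / (1 + exp(−(θ − β)))
Exponent: (1.25 − (-1.5)) = 2.7500
1/(1 + e^{-2.7500}) = 0.9399
P = 0.9399
P(incorrect) = 1 − 0.9399 = 0.0601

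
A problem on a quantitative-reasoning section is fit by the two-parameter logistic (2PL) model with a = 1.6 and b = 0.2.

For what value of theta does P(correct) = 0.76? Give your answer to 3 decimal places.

P(theta) = 1 / (1 + exp(−a(theta − b)))
logit = ln(0.7600/0.2400) = 1.1527
theta = b + logit/(a) = 0.2 + 1.1527/1.6000 = 0.9204

0.920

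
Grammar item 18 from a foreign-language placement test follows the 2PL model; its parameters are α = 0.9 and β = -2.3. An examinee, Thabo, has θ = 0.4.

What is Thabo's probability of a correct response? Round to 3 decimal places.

P(θ) = 1 / (1 + exp(−α(θ − β)))
Exponent: 0.9 × (0.4 − (-2.3)) = 2.4300
1/(1 + e^{-2.4300}) = 0.9191

0.919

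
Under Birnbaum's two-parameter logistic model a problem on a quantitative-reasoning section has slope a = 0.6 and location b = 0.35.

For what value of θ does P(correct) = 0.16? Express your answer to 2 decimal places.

P(θ) = 1 / (1 + exp(−a(θ − b)))
logit = ln(0.1600/0.8400) = -1.6582
θ = b + logit/(a) = 0.35 + (-1.6582)/0.6000 = -2.4137

-2.41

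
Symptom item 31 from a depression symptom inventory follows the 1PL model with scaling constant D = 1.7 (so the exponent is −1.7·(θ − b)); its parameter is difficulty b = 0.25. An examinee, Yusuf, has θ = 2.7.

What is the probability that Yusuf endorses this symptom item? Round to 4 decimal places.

P(θ) = 1 / (1 + exp(−D·(θ − b)))
Exponent: 1.7 × (2.7 − 0.25) = 4.1650
1/(1 + e^{-4.1650}) = 0.9847
P = 0.9847

0.9847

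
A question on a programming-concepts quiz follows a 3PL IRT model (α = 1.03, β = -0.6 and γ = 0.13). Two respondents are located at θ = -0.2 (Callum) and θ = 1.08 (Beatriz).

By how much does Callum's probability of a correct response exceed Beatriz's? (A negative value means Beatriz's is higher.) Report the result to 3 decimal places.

P(θ) = γ + (1 − γ) · 1 / (1 + exp(−α(θ − β)))
P(Callum) = 0.6534  [exponent 0.4120]
P(Beatriz) = 0.8690  [exponent 1.7304]
Difference = 0.6534 − 0.8690 = -0.2157

-0.216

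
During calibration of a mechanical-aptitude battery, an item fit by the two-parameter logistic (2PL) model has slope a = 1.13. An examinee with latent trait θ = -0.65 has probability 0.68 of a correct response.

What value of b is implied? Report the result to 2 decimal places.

-1.32

P(θ) = 1 / (1 + exp(−a(θ − b)))
logit(0.68) = ln(0.68/0.32) = 0.7538
b = θ − logit/(a) = -0.65 − 0.7538/1.1300 = -1.3171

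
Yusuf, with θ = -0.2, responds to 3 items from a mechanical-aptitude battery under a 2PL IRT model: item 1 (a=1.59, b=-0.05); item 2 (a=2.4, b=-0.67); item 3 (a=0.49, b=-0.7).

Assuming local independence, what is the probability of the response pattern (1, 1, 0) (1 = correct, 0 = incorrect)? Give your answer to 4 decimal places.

P(θ) = 1 / (1 + exp(−a(θ − b)))
P_1 = 1/(1+e^{0.2385}) = 0.4407
P_2 = 1/(1+e^{-1.1280}) = 0.7555
P_3 = 1/(1+e^{-0.2450}) = 0.5609
L = P_1 × P_2 × (1−P_3) = 0.4407 × 0.7555 × 0.4391 = 0.14616

0.1462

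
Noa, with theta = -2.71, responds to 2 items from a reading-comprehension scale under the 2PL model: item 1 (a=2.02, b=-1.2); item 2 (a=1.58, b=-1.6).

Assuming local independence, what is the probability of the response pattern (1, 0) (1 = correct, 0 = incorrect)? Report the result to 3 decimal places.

0.039

P(theta) = 1 / (1 + exp(−a(theta − b)))
P_1 = 1/(1+e^{3.0502}) = 0.0452
P_2 = 1/(1+e^{1.7538}) = 0.1476
L = P_1 × (1−P_2) = 0.0452 × 0.8524 = 0.03854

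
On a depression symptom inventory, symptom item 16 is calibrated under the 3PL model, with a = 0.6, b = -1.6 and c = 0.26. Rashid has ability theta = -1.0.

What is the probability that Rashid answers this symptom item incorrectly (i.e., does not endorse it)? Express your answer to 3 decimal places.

P(theta) = c + (1 − c) · 1 / (1 + exp(−a(theta − b)))
Exponent: 0.6 × (-1.0 − (-1.6)) = 0.3600
1/(1 + e^{-0.3600}) = 0.5890
P = 0.26 + 0.74 × 0.5890 = 0.6959
P(incorrect) = 1 − 0.6959 = 0.3041

0.304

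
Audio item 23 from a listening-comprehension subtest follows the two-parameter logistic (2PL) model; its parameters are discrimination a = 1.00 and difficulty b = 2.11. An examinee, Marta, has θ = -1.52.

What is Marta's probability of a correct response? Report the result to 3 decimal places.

P(θ) = 1 / (1 + exp(−a(θ − b)))
Exponent: 1.00 × (-1.52 − 2.11) = -3.6300
1/(1 + e^{3.6300}) = 0.0258

0.026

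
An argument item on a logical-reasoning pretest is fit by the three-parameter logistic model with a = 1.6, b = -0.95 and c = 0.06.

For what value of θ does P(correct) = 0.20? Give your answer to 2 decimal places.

P(θ) = c + (1 − c) · 1 / (1 + exp(−a(θ − b)))
Remove guessing floor: (0.20 − 0.06)/(1 − 0.06) = 0.1489
logit = ln(0.1489/0.8511) = -1.7430
θ = b + logit/(a) = -0.95 + (-1.7430)/1.6000 = -2.0394

-2.04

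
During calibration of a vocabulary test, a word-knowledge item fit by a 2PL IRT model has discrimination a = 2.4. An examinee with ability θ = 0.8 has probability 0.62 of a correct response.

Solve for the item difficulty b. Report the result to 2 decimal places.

P(θ) = 1 / (1 + exp(−a(θ − b)))
logit(0.62) = ln(0.62/0.38) = 0.4895
b = θ − logit/(a) = 0.8 − 0.4895/2.4000 = 0.5960

0.60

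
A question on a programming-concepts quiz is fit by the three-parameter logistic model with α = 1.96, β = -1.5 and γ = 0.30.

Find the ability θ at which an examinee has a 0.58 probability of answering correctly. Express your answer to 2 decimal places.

P(θ) = γ + (1 − γ) · 1 / (1 + exp(−α(θ − β)))
Remove guessing floor: (0.58 − 0.30)/(1 − 0.30) = 0.4000
logit = ln(0.4000/0.6000) = -0.4055
θ = β + logit/(α) = -1.5 + (-0.4055)/1.9600 = -1.7069

-1.71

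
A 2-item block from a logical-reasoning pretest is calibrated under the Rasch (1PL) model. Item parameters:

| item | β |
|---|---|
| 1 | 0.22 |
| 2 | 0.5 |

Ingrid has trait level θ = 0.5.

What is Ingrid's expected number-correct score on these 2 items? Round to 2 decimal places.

1.07

P(θ) = 1 / (1 + exp(−(θ − β)))
P_1 = 1/(1+e^{-0.2800}) = 0.5695
P_2 = 1/(1+e^{0.0000}) = 0.5000
E[score] = 0.5695 + 0.5000 = 1.0695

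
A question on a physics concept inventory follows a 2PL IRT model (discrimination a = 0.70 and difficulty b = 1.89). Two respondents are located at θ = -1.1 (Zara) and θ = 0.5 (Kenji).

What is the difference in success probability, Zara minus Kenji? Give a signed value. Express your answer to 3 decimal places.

P(θ) = 1 / (1 + exp(−a(θ − b)))
P(Zara) = 0.1098  [exponent -2.0930]
P(Kenji) = 0.2743  [exponent -0.9730]
Difference = 0.1098 − 0.2743 = -0.1645

-0.165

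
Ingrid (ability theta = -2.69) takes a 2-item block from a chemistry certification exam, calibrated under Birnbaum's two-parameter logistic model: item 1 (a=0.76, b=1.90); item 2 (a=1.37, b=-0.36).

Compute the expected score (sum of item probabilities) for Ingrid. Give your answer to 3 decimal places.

P(theta) = 1 / (1 + exp(−a(theta − b)))
P_1 = 1/(1+e^{3.4884}) = 0.0296
P_2 = 1/(1+e^{3.1921}) = 0.0395
E[score] = 0.0296 + 0.0395 = 0.0691

0.069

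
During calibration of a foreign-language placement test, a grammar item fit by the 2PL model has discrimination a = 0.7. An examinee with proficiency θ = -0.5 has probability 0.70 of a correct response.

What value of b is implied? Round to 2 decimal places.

P(θ) = 1 / (1 + exp(−a(θ − b)))
logit(0.70) = ln(0.70/0.30) = 0.8473
b = θ − logit/(a) = -0.5 − 0.8473/0.7000 = -1.7104

-1.71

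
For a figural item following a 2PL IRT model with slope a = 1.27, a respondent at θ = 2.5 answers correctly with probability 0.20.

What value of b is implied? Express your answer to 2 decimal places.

P(θ) = 1 / (1 + exp(−a(θ − b)))
logit(0.20) = ln(0.20/0.80) = -1.3863
b = θ − logit/(a) = 2.5 − (-1.3863)/1.2700 = 3.5916

3.59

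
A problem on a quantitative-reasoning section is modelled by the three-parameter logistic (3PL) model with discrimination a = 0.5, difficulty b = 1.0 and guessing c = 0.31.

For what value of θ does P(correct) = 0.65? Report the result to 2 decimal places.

0.94

P(θ) = c + (1 − c) · 1 / (1 + exp(−a(θ − b)))
Remove guessing floor: (0.65 − 0.31)/(1 − 0.31) = 0.4928
logit = ln(0.4928/0.5072) = -0.0290
θ = b + logit/(a) = 1.0 + (-0.0290)/0.5000 = 0.9420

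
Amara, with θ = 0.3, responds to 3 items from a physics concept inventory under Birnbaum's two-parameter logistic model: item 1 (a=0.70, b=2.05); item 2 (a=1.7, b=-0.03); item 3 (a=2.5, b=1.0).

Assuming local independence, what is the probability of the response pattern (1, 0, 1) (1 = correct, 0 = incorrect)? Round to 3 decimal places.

P(θ) = 1 / (1 + exp(−a(θ − b)))
P_1 = 1/(1+e^{1.2250}) = 0.2271
P_2 = 1/(1+e^{-0.5610}) = 0.6367
P_3 = 1/(1+e^{1.7500}) = 0.1480
L = P_1 × (1−P_2) × P_3 = 0.2271 × 0.3633 × 0.1480 = 0.01221

0.012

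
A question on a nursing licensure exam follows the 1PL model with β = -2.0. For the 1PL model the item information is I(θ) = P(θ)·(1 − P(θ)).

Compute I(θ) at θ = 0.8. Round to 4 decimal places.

P = 1/(1+e^{-2.8000}) = 0.9427
P(1−P) = 0.9427 × 0.0573 = 0.0540
I = P(1−P) = 0.05404

0.0540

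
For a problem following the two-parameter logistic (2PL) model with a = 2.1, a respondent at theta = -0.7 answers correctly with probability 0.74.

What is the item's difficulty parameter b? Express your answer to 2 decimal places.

P(theta) = 1 / (1 + exp(−a(theta − b)))
logit(0.74) = ln(0.74/0.26) = 1.0460
b = theta − logit/(a) = -0.7 − 1.0460/2.1000 = -1.1981

-1.20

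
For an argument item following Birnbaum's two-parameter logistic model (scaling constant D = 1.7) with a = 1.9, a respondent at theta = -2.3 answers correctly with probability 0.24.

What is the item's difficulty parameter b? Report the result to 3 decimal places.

-1.943

P(theta) = 1 / (1 + exp(−D·a(theta − b)))
logit(0.24) = ln(0.24/0.76) = -1.1527
b = theta − logit/(1.7·a) = -2.3 − (-1.1527)/3.2300 = -1.9431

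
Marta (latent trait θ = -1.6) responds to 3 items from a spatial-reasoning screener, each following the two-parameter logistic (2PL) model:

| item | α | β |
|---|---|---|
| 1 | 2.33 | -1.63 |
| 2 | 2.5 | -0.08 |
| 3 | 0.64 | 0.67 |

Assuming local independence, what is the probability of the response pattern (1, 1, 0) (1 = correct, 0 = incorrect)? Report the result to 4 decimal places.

0.0092

P(θ) = 1 / (1 + exp(−α(θ − β)))
P_1 = 1/(1+e^{-0.0699}) = 0.5175
P_2 = 1/(1+e^{3.8000}) = 0.0219
P_3 = 1/(1+e^{1.4528}) = 0.1896
L = P_1 × P_2 × (1−P_3) = 0.5175 × 0.0219 × 0.8104 = 0.00918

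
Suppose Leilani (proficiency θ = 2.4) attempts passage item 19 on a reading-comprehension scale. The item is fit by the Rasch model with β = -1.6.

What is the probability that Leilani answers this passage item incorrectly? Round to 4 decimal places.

P(θ) = 1 / (1 + exp(−(θ − β)))
Exponent: (2.4 − (-1.6)) = 4.0000
1/(1 + e^{-4.0000}) = 0.9820
P = 0.9820
P(incorrect) = 1 − 0.9820 = 0.0180

0.0180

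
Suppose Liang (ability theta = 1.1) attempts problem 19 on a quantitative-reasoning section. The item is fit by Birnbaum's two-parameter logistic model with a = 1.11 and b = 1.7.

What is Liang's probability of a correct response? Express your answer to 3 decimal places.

0.339

P(theta) = 1 / (1 + exp(−a(theta − b)))
Exponent: 1.11 × (1.1 − 1.7) = -0.6660
1/(1 + e^{0.6660}) = 0.3394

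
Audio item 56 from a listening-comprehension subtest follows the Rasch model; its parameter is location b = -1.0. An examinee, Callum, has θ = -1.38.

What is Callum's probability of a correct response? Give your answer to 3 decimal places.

0.406

P(θ) = 1 / (1 + exp(−(θ − b)))
Exponent: (-1.38 − (-1.0)) = -0.3800
1/(1 + e^{0.3800}) = 0.4061
P = 0.4061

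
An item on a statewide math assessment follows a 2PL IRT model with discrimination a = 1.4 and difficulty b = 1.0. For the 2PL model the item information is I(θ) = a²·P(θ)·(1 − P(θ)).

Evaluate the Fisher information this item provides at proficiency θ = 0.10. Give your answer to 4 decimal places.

P = 1/(1+e^{1.2600}) = 0.2210
P(1−P) = 0.2210 × 0.7790 = 0.1721
I = a² × P(1−P) = 1.4² × 0.1721 = 0.33740

0.3374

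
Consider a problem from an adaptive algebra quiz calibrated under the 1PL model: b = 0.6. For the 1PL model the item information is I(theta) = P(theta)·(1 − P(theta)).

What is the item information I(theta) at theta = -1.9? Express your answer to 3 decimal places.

P = 1/(1+e^{2.5000}) = 0.0759
P(1−P) = 0.0759 × 0.9241 = 0.0701
I = P(1−P) = 0.07010

0.070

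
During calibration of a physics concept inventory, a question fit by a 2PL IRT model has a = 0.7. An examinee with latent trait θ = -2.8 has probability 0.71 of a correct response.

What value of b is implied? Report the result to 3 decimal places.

-4.079

P(θ) = 1 / (1 + exp(−a(θ − b)))
logit(0.71) = ln(0.71/0.29) = 0.8954
b = θ − logit/(a) = -2.8 − 0.8954/0.7000 = -4.0791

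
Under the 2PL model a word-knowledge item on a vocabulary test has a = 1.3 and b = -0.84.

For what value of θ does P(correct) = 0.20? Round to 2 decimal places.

P(θ) = 1 / (1 + exp(−a(θ − b)))
logit = ln(0.2000/0.8000) = -1.3863
θ = b + logit/(a) = -0.84 + (-1.3863)/1.3000 = -1.9064

-1.91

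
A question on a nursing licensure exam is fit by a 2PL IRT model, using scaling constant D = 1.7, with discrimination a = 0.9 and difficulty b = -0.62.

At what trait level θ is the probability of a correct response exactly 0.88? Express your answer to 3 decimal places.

P(θ) = 1 / (1 + exp(−D·a(θ − b)))
logit = ln(0.8800/0.1200) = 1.9924
θ = b + logit/(1.7·a) = -0.62 + 1.9924/1.5300 = 0.6822

0.682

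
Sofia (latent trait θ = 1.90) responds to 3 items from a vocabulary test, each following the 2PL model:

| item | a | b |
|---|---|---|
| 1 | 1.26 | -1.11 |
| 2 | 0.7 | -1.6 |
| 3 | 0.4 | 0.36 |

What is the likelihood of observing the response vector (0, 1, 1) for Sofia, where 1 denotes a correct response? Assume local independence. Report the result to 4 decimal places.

P(θ) = 1 / (1 + exp(−a(θ − b)))
P_1 = 1/(1+e^{-3.7926}) = 0.9780
P_2 = 1/(1+e^{-2.4500}) = 0.9206
P_3 = 1/(1+e^{-0.6160}) = 0.6493
L = (1−P_1) × P_2 × P_3 = 0.0220 × 0.9206 × 0.6493 = 0.01317

0.0132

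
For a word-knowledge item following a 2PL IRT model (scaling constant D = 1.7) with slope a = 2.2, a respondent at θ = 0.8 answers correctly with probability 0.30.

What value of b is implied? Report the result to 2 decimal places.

P(θ) = 1 / (1 + exp(−D·a(θ − b)))
logit(0.30) = ln(0.30/0.70) = -0.8473
b = θ − logit/(1.7·a) = 0.8 − (-0.8473)/3.7400 = 1.0266

1.03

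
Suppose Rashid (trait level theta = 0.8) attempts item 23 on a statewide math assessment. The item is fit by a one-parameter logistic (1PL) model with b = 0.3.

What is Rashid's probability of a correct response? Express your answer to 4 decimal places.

P(theta) = 1 / (1 + exp(−(theta − b)))
Exponent: (0.8 − 0.3) = 0.5000
1/(1 + e^{-0.5000}) = 0.6225
P = 0.6225

0.6225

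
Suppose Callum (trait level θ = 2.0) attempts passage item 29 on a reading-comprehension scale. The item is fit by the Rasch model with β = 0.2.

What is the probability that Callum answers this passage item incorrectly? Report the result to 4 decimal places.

0.1419

P(θ) = 1 / (1 + exp(−(θ − β)))
Exponent: (2.0 − 0.2) = 1.8000
1/(1 + e^{-1.8000}) = 0.8581
P = 0.8581
P(incorrect) = 1 − 0.8581 = 0.1419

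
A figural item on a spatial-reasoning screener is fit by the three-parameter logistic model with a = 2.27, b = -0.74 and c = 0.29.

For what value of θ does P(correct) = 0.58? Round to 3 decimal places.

-0.903

P(θ) = c + (1 − c) · 1 / (1 + exp(−a(θ − b)))
Remove guessing floor: (0.58 − 0.29)/(1 − 0.29) = 0.4085
logit = ln(0.4085/0.5915) = -0.3704
θ = b + logit/(a) = -0.74 + (-0.3704)/2.2700 = -0.9032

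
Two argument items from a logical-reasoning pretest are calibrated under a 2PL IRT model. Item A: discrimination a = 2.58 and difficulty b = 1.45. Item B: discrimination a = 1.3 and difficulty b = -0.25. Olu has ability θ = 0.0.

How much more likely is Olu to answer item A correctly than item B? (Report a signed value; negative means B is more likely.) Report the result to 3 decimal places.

P(θ) = 1 / (1 + exp(−a(θ − b)))
P_A = 0.0232
P_B = 0.5805
P_A − P_B = -0.5574

-0.557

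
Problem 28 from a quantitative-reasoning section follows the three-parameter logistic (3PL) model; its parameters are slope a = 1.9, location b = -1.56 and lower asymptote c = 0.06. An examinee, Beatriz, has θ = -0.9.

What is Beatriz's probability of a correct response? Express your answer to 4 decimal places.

P(θ) = c + (1 − c) · 1 / (1 + exp(−a(θ − b)))
Exponent: 1.9 × (-0.9 − (-1.56)) = 1.2540
1/(1 + e^{-1.2540}) = 0.7780
P = 0.06 + 0.94 × 0.7780 = 0.7913

0.7913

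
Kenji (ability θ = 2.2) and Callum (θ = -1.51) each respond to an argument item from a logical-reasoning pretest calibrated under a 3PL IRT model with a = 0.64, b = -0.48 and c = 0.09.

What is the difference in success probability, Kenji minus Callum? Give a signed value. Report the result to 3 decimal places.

P(θ) = c + (1 − c) · 1 / (1 + exp(−a(θ − b)))
P(Kenji) = 0.8612  [exponent 1.7152]
P(Callum) = 0.4002  [exponent -0.6592]
Difference = 0.8612 − 0.4002 = 0.4610

0.461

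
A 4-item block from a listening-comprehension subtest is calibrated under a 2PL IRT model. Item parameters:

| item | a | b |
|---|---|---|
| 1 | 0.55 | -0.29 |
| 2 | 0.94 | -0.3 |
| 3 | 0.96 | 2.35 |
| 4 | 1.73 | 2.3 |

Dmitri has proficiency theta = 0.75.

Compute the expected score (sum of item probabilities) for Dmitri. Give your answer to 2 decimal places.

P(theta) = 1 / (1 + exp(−a(theta − b)))
P_1 = 1/(1+e^{-0.5720}) = 0.6392
P_2 = 1/(1+e^{-0.9870}) = 0.7285
P_3 = 1/(1+e^{1.5360}) = 0.1771
P_4 = 1/(1+e^{2.6815}) = 0.0641
E[score] = 0.6392 + 0.7285 + 0.1771 + 0.0641 = 1.6089

1.61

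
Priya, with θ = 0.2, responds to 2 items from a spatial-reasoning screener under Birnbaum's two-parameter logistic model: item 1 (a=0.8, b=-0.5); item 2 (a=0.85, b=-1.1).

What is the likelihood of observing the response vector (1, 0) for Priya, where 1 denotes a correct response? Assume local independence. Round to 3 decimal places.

0.158

P(θ) = 1 / (1 + exp(−a(θ − b)))
P_1 = 1/(1+e^{-0.5600}) = 0.6365
P_2 = 1/(1+e^{-1.1050}) = 0.7512
L = P_1 × (1−P_2) = 0.6365 × 0.2488 = 0.15835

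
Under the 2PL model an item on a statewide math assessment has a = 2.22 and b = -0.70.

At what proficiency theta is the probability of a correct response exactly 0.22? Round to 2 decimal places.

-1.27

P(theta) = 1 / (1 + exp(−a(theta − b)))
logit = ln(0.2200/0.7800) = -1.2657
theta = b + logit/(a) = -0.70 + (-1.2657)/2.2200 = -1.2701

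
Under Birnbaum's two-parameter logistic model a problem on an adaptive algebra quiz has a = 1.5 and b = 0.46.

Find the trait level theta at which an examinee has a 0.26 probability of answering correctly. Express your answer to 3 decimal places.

-0.237

P(theta) = 1 / (1 + exp(−a(theta − b)))
logit = ln(0.2600/0.7400) = -1.0460
theta = b + logit/(a) = 0.46 + (-1.0460)/1.5000 = -0.2373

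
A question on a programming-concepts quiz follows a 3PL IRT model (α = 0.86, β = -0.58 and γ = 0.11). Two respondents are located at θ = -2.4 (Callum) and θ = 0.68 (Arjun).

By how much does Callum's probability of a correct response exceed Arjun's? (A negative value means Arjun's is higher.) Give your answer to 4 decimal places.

P(θ) = γ + (1 − γ) · 1 / (1 + exp(−α(θ − β)))
P(Callum) = 0.2639  [exponent -1.5652]
P(Arjun) = 0.7750  [exponent 1.0836]
Difference = 0.2639 − 0.7750 = -0.5111

-0.5111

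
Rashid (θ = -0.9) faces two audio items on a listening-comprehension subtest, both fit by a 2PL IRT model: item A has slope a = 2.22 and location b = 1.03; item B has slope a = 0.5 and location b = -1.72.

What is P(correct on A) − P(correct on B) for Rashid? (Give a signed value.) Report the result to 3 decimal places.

-0.587

P(θ) = 1 / (1 + exp(−a(θ − b)))
P_A = 0.0136
P_B = 0.6011
P_A − P_B = -0.5875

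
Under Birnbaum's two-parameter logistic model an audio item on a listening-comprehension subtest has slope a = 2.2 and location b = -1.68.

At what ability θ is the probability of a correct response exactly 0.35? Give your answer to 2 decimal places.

-1.96

P(θ) = 1 / (1 + exp(−a(θ − b)))
logit = ln(0.3500/0.6500) = -0.6190
θ = b + logit/(a) = -1.68 + (-0.6190)/2.2000 = -1.9614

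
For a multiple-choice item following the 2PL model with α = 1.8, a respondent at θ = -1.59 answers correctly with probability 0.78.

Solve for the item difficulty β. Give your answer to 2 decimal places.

-2.29

P(θ) = 1 / (1 + exp(−α(θ − β)))
logit(0.78) = ln(0.78/0.22) = 1.2657
β = θ − logit/(α) = -1.59 − 1.2657/1.8000 = -2.2931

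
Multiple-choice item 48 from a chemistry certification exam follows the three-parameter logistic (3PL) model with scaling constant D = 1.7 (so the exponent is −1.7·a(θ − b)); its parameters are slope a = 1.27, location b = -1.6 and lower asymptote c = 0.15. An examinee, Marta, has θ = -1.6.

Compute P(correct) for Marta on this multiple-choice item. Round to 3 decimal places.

P(θ) = c + (1 − c) · 1 / (1 + exp(−D·a(θ − b)))
Exponent: 1.7 × 1.27 × (-1.6 − (-1.6)) = 0.0000
1/(1 + e^{0.0000}) = 0.5000
P = 0.15 + 0.85 × 0.5000 = 0.5750

0.575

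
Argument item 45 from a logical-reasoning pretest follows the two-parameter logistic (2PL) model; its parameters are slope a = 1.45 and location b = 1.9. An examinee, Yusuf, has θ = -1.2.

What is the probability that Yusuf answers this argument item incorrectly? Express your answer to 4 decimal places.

0.9890

P(θ) = 1 / (1 + exp(−a(θ − b)))
Exponent: 1.45 × (-1.2 − 1.9) = -4.4950
1/(1 + e^{4.4950}) = 0.0110
P(incorrect) = 1 − 0.0110 = 0.9890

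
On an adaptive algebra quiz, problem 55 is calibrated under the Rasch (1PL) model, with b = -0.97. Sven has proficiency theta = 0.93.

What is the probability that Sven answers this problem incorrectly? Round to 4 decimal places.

P(theta) = 1 / (1 + exp(−(theta − b)))
Exponent: (0.93 − (-0.97)) = 1.9000
1/(1 + e^{-1.9000}) = 0.8699
P = 0.8699
P(incorrect) = 1 − 0.8699 = 0.1301

0.1301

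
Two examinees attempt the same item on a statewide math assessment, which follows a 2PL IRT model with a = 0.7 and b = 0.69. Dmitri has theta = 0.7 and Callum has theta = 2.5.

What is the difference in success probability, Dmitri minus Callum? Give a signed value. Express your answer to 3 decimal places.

P(theta) = 1 / (1 + exp(−a(theta − b)))
P(Dmitri) = 0.5017  [exponent 0.0070]
P(Callum) = 0.7802  [exponent 1.2670]
Difference = 0.5017 − 0.7802 = -0.2785

-0.278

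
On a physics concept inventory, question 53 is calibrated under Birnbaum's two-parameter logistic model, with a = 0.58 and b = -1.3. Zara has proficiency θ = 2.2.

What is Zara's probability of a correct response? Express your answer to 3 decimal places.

0.884

P(θ) = 1 / (1 + exp(−a(θ − b)))
Exponent: 0.58 × (2.2 − (-1.3)) = 2.0300
1/(1 + e^{-2.0300}) = 0.8839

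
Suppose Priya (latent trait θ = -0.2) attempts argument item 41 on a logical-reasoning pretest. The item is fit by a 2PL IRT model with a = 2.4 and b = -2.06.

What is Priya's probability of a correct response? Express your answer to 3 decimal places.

0.989

P(θ) = 1 / (1 + exp(−a(θ − b)))
Exponent: 2.4 × (-0.2 − (-2.06)) = 4.4640
1/(1 + e^{-4.4640}) = 0.9886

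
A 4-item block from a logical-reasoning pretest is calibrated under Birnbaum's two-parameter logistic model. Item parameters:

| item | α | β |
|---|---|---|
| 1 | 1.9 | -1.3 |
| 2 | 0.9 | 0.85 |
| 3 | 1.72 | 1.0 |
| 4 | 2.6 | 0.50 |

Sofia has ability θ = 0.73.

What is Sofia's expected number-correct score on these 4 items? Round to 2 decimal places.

2.48

P(θ) = 1 / (1 + exp(−α(θ − β)))
P_1 = 1/(1+e^{-3.8570}) = 0.9793
P_2 = 1/(1+e^{0.1080}) = 0.4730
P_3 = 1/(1+e^{0.4644}) = 0.3859
P_4 = 1/(1+e^{-0.5980}) = 0.6452
E[score] = 0.9793 + 0.4730 + 0.3859 + 0.6452 = 2.4835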